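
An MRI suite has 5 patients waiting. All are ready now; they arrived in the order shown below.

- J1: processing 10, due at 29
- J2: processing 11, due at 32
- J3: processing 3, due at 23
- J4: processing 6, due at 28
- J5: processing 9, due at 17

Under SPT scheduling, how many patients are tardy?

SPT (increasing processing time): J3 J4 J5 J1 J2.
J3: 0→3, due 23, tardiness 0
J4: 3→9, due 28, tardiness 0
J5: 9→18, due 17, tardiness 1
J1: 18→28, due 29, tardiness 0
J2: 28→39, due 32, tardiness 7
Late patients: 2.

2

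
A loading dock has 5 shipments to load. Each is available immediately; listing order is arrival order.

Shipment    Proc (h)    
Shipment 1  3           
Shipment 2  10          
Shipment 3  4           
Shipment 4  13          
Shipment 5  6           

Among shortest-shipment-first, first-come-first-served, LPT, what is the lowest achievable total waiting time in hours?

SPT (increasing processing time): Shipment 1 Shipment 3 Shipment 5 Shipment 2 Shipment 4.
Shipment 1: waits 0, runs 0→3
Shipment 3: waits 3, runs 3→7
Shipment 5: waits 7, runs 7→13
Shipment 2: waits 13, runs 13→23
Shipment 4: waits 23, runs 23→36
Sum = 0+3+7+13+23 = 46.
FIFO (arrival order): Shipment 1 Shipment 2 Shipment 3 Shipment 4 Shipment 5.
Shipment 1: waits 0, runs 0→3
Shipment 2: waits 3, runs 3→13
Shipment 3: waits 13, runs 13→17
Shipment 4: waits 17, runs 17→30
Shipment 5: waits 30, runs 30→36
Sum = 0+3+13+17+30 = 63.
LPT (decreasing processing time): Shipment 4 Shipment 2 Shipment 5 Shipment 3 Shipment 1.
Shipment 4: waits 0, runs 0→13
Shipment 2: waits 13, runs 13→23
Shipment 5: waits 23, runs 23→29
Shipment 3: waits 29, runs 29→33
Shipment 1: waits 33, runs 33→36
Sum = 0+13+23+29+33 = 98.
SPT 46, FIFO 63, LPT 98 → minimum 46.

46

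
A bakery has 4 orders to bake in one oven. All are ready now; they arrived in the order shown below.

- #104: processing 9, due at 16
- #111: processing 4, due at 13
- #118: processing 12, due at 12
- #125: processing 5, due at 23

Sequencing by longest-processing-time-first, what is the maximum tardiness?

LPT (decreasing processing time): #118 #104 #125 #111.
#118: 0→12, due 12, tardiness 0
#104: 12→21, due 16, tardiness 5
#125: 21→26, due 23, tardiness 3
#111: 26→30, due 13, tardiness 17
Maximum = 17.

17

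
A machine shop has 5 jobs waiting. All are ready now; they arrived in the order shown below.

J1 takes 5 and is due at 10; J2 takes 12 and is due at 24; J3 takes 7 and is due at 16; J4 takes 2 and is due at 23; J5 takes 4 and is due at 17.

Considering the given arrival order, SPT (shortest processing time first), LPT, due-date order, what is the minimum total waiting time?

FIFO (arrival order): J1 J2 J3 J4 J5.
J1: waits 0, runs 0→5
J2: waits 5, runs 5→17
J3: waits 17, runs 17→24
J4: waits 24, runs 24→26
J5: waits 26, runs 26→30
Sum = 0+5+17+24+26 = 72.
SPT (increasing processing time): J4 J5 J1 J3 J2.
J4: waits 0, runs 0→2
J5: waits 2, runs 2→6
J1: waits 6, runs 6→11
J3: waits 11, runs 11→18
J2: waits 18, runs 18→30
Sum = 0+2+6+11+18 = 37.
LPT (decreasing processing time): J2 J3 J1 J5 J4.
J2: waits 0, runs 0→12
J3: waits 12, runs 12→19
J1: waits 19, runs 19→24
J5: waits 24, runs 24→28
J4: waits 28, runs 28→30
Sum = 0+12+19+24+28 = 83.
EDD (increasing due date): J1 J3 J5 J4 J2.
J1: waits 0, runs 0→5
J3: waits 5, runs 5→12
J5: waits 12, runs 12→16
J4: waits 16, runs 16→18
J2: waits 18, runs 18→30
Sum = 0+5+12+16+18 = 51.
FIFO 72, SPT 37, LPT 83, EDD 51 → minimum 37.

37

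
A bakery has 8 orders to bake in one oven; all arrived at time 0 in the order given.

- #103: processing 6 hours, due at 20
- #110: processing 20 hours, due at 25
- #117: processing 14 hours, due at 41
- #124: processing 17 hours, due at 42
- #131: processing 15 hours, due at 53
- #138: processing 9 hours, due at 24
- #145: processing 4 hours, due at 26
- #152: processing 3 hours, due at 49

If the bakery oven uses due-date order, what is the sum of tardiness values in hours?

EDD (increasing due date): #103 #138 #110 #145 #117 #124 #152 #131.
#103: 0→6, due 20, tardiness 0
#138: 6→15, due 24, tardiness 0
#110: 15→35, due 25, tardiness 10
#145: 35→39, due 26, tardiness 13
#117: 39→53, due 41, tardiness 12
#124: 53→70, due 42, tardiness 28
#152: 70→73, due 49, tardiness 24
#131: 73→88, due 53, tardiness 35
Sum = 0+0+10+13+12+28+24+35 = 122.

122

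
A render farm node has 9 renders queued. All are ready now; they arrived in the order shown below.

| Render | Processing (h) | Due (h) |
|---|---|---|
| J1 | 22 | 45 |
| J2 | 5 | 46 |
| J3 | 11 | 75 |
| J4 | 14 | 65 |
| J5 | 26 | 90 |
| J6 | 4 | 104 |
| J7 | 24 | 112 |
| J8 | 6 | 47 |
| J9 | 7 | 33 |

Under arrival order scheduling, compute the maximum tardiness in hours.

86

FIFO (arrival order): J1 J2 J3 J4 J5 J6 J7 J8 J9.
J1: 0→22, due 45, tardiness 0
J2: 22→27, due 46, tardiness 0
J3: 27→38, due 75, tardiness 0
J4: 38→52, due 65, tardiness 0
J5: 52→78, due 90, tardiness 0
J6: 78→82, due 104, tardiness 0
J7: 82→106, due 112, tardiness 0
J8: 106→112, due 47, tardiness 65
J9: 112→119, due 33, tardiness 86
Maximum = 86.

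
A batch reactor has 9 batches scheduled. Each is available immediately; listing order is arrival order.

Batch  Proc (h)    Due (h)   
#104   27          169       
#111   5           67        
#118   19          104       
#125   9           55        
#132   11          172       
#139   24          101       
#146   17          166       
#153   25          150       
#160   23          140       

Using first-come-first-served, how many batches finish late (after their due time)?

2

FIFO (arrival order): #104 #111 #118 #125 #132 #139 #146 #153 #160.
#104: 0→27, due 169, tardiness 0
#111: 27→32, due 67, tardiness 0
#118: 32→51, due 104, tardiness 0
#125: 51→60, due 55, tardiness 5
#132: 60→71, due 172, tardiness 0
#139: 71→95, due 101, tardiness 0
#146: 95→112, due 166, tardiness 0
#153: 112→137, due 150, tardiness 0
#160: 137→160, due 140, tardiness 20
Late batches: 2.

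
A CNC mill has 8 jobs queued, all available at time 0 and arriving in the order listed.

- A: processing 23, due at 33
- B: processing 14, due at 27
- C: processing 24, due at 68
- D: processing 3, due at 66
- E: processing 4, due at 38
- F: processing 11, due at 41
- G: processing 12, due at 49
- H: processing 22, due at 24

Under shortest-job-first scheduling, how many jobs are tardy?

SPT (increasing processing time): D E F G B H A C.
D: 0→3, due 66, tardiness 0
E: 3→7, due 38, tardiness 0
F: 7→18, due 41, tardiness 0
G: 18→30, due 49, tardiness 0
B: 30→44, due 27, tardiness 17
H: 44→66, due 24, tardiness 42
A: 66→89, due 33, tardiness 56
C: 89→113, due 68, tardiness 45
Late jobs: 4.

4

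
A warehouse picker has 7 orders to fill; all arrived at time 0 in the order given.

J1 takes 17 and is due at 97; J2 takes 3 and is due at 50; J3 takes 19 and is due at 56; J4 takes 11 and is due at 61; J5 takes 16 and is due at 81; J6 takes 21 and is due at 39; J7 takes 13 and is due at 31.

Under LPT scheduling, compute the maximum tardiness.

LPT (decreasing processing time): J6 J3 J1 J5 J7 J4 J2.
J6: 0→21, due 39, tardiness 0
J3: 21→40, due 56, tardiness 0
J1: 40→57, due 97, tardiness 0
J5: 57→73, due 81, tardiness 0
J7: 73→86, due 31, tardiness 55
J4: 86→97, due 61, tardiness 36
J2: 97→100, due 50, tardiness 50
Maximum = 55.

55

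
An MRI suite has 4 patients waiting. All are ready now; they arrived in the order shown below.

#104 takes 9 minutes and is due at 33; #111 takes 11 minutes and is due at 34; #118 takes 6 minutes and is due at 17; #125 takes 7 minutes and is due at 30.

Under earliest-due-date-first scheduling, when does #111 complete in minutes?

33

EDD (increasing due date): #118 #125 #104 #111.
#118: 0→6
#125: 6→13
#104: 13→22
#111: 22→33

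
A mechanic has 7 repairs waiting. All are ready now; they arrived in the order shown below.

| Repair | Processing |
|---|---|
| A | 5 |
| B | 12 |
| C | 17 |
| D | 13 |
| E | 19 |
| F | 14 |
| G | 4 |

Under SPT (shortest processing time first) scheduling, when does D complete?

34

SPT (increasing processing time): G A B D F C E.
G: 0→4
A: 4→9
B: 9→21
D: 21→34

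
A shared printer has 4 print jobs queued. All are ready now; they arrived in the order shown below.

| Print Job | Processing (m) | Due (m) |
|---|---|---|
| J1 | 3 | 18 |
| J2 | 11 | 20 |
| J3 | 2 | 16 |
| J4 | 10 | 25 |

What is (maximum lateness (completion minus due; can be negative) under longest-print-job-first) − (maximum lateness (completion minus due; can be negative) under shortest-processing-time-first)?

4

LPT (decreasing processing time): J2 J4 J1 J3.
J2: 0→11, due 20, lateness -9
J4: 11→21, due 25, lateness -4
J1: 21→24, due 18, lateness 6
J3: 24→26, due 16, lateness 10
Maximum = 10.
SPT (increasing processing time): J3 J1 J4 J2.
J3: 0→2, due 16, lateness -14
J1: 2→5, due 18, lateness -13
J4: 5→15, due 25, lateness -10
J2: 15→26, due 20, lateness 6
Maximum = 6.
Difference = 10 − 6 = 4.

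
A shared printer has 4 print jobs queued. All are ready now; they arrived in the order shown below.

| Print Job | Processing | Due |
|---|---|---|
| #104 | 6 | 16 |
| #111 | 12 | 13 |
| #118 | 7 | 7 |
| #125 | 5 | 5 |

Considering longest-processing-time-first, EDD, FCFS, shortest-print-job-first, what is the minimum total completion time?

64

LPT (decreasing processing time): #111 #118 #104 #125.
#111: 0→12
#118: 12→19
#104: 19→25
#125: 25→30
Sum = 12+19+25+30 = 86.
EDD (increasing due date): #125 #118 #111 #104.
#125: 0→5
#118: 5→12
#111: 12→24
#104: 24→30
Sum = 5+12+24+30 = 71.
FIFO (arrival order): #104 #111 #118 #125.
#104: 0→6
#111: 6→18
#118: 18→25
#125: 25→30
Sum = 6+18+25+30 = 79.
SPT (increasing processing time): #125 #104 #118 #111.
#125: 0→5
#104: 5→11
#118: 11→18
#111: 18→30
Sum = 5+11+18+30 = 64.
LPT 86, EDD 71, FIFO 79, SPT 64 → minimum 64.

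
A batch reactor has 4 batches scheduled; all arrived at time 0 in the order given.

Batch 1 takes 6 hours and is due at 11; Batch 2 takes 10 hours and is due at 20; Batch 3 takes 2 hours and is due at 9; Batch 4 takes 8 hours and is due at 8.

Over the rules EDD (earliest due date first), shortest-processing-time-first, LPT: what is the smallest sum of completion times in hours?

EDD (increasing due date): Batch 4 Batch 3 Batch 1 Batch 2.
Batch 4: 0→8
Batch 3: 8→10
Batch 1: 10→16
Batch 2: 16→26
Sum = 8+10+16+26 = 60.
SPT (increasing processing time): Batch 3 Batch 1 Batch 4 Batch 2.
Batch 3: 0→2
Batch 1: 2→8
Batch 4: 8→16
Batch 2: 16→26
Sum = 2+8+16+26 = 52.
LPT (decreasing processing time): Batch 2 Batch 4 Batch 1 Batch 3.
Batch 2: 0→10
Batch 4: 10→18
Batch 1: 18→24
Batch 3: 24→26
Sum = 10+18+24+26 = 78.
EDD 60, SPT 52, LPT 78 → minimum 52.

52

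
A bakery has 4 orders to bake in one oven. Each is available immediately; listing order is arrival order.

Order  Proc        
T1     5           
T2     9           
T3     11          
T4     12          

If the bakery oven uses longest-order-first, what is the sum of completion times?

104

LPT (decreasing processing time): T4 T3 T2 T1.
T4: 0→12
T3: 12→23
T2: 23→32
T1: 32→37
Sum = 12+23+32+37 = 104.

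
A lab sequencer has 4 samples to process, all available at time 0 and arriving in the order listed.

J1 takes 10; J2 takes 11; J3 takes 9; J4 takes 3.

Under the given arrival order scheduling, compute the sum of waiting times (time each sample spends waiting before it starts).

61

FIFO (arrival order): J1 J2 J3 J4.
J1: waits 0, runs 0→10
J2: waits 10, runs 10→21
J3: waits 21, runs 21→30
J4: waits 30, runs 30→33
Sum = 0+10+21+30 = 61.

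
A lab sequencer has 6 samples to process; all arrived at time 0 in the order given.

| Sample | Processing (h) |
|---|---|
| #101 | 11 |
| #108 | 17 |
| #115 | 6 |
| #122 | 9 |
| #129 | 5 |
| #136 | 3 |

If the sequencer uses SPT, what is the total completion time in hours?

SPT (increasing processing time): #136 #129 #115 #122 #101 #108.
#136: 0→3
#129: 3→8
#115: 8→14
#122: 14→23
#101: 23→34
#108: 34→51
Sum = 3+8+14+23+34+51 = 133.

133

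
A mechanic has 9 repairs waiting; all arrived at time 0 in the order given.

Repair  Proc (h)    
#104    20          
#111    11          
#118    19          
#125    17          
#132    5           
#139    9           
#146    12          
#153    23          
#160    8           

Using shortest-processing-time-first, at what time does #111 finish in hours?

33

SPT (increasing processing time): #132 #160 #139 #111 #146 #125 #118 #104 #153.
#132: 0→5
#160: 5→13
#139: 13→22
#111: 22→33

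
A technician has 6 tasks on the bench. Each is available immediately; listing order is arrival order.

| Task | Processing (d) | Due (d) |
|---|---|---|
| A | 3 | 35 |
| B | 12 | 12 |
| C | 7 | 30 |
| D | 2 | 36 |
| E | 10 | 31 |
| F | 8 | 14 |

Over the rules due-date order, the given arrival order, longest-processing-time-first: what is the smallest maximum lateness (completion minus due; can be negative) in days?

EDD (increasing due date): B F C E A D.
B: 0→12, due 12, lateness 0
F: 12→20, due 14, lateness 6
C: 20→27, due 30, lateness -3
E: 27→37, due 31, lateness 6
A: 37→40, due 35, lateness 5
D: 40→42, due 36, lateness 6
Maximum = 6.
FIFO (arrival order): A B C D E F.
A: 0→3, due 35, lateness -32
B: 3→15, due 12, lateness 3
C: 15→22, due 30, lateness -8
D: 22→24, due 36, lateness -12
E: 24→34, due 31, lateness 3
F: 34→42, due 14, lateness 28
Maximum = 28.
LPT (decreasing processing time): B E F C A D.
B: 0→12, due 12, lateness 0
E: 12→22, due 31, lateness -9
F: 22→30, due 14, lateness 16
C: 30→37, due 30, lateness 7
A: 37→40, due 35, lateness 5
D: 40→42, due 36, lateness 6
Maximum = 16.
EDD 6, FIFO 28, LPT 16 → minimum 6.

6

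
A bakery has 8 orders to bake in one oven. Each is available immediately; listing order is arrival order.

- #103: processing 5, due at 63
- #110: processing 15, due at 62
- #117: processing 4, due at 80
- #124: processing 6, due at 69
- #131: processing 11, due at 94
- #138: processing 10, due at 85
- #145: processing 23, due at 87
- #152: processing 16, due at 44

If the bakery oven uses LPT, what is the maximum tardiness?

LPT (decreasing processing time): #145 #152 #110 #131 #138 #124 #103 #117.
#145: 0→23, due 87, tardiness 0
#152: 23→39, due 44, tardiness 0
#110: 39→54, due 62, tardiness 0
#131: 54→65, due 94, tardiness 0
#138: 65→75, due 85, tardiness 0
#124: 75→81, due 69, tardiness 12
#103: 81→86, due 63, tardiness 23
#117: 86→90, due 80, tardiness 10
Maximum = 23.

23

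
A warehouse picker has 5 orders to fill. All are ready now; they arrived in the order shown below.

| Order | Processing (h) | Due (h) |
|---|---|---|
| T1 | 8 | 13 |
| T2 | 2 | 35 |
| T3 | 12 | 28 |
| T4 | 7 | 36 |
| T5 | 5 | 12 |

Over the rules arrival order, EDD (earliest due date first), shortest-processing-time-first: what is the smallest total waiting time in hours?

45

FIFO (arrival order): T1 T2 T3 T4 T5.
T1: waits 0, runs 0→8
T2: waits 8, runs 8→10
T3: waits 10, runs 10→22
T4: waits 22, runs 22→29
T5: waits 29, runs 29→34
Sum = 0+8+10+22+29 = 69.
EDD (increasing due date): T5 T1 T3 T2 T4.
T5: waits 0, runs 0→5
T1: waits 5, runs 5→13
T3: waits 13, runs 13→25
T2: waits 25, runs 25→27
T4: waits 27, runs 27→34
Sum = 0+5+13+25+27 = 70.
SPT (increasing processing time): T2 T5 T4 T1 T3.
T2: waits 0, runs 0→2
T5: waits 2, runs 2→7
T4: waits 7, runs 7→14
T1: waits 14, runs 14→22
T3: waits 22, runs 22→34
Sum = 0+2+7+14+22 = 45.
FIFO 69, EDD 70, SPT 45 → minimum 45.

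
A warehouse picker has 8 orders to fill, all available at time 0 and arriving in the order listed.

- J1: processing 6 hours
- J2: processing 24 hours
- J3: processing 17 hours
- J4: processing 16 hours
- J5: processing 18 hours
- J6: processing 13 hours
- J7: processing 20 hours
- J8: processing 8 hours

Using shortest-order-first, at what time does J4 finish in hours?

43

SPT (increasing processing time): J1 J8 J6 J4 J3 J5 J7 J2.
J1: 0→6
J8: 6→14
J6: 14→27
J4: 27→43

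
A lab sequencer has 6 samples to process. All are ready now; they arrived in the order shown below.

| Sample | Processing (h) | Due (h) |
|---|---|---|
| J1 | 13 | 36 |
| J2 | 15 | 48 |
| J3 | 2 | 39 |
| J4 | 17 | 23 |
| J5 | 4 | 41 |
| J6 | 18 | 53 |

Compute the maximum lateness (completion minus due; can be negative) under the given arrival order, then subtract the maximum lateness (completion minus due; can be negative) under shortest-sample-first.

-4

FIFO (arrival order): J1 J2 J3 J4 J5 J6.
J1: 0→13, due 36, lateness -23
J2: 13→28, due 48, lateness -20
J3: 28→30, due 39, lateness -9
J4: 30→47, due 23, lateness 24
J5: 47→51, due 41, lateness 10
J6: 51→69, due 53, lateness 16
Maximum = 24.
SPT (increasing processing time): J3 J5 J1 J2 J4 J6.
J3: 0→2, due 39, lateness -37
J5: 2→6, due 41, lateness -35
J1: 6→19, due 36, lateness -17
J2: 19→34, due 48, lateness -14
J4: 34→51, due 23, lateness 28
J6: 51→69, due 53, lateness 16
Maximum = 28.
Difference = 24 − 28 = -4.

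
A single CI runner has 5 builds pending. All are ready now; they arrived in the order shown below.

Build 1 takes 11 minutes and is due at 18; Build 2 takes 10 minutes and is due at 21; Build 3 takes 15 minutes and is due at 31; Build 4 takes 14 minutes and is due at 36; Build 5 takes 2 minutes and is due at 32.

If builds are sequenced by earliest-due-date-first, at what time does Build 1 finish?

11

EDD (increasing due date): Build 1 Build 2 Build 3 Build 5 Build 4.
Build 1: 0→11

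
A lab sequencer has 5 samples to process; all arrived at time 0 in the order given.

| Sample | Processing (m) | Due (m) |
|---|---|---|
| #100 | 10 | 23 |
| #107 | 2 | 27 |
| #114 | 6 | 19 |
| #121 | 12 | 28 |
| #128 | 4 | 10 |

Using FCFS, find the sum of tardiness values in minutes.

FIFO (arrival order): #100 #107 #114 #121 #128.
#100: 0→10, due 23, tardiness 0
#107: 10→12, due 27, tardiness 0
#114: 12→18, due 19, tardiness 0
#121: 18→30, due 28, tardiness 2
#128: 30→34, due 10, tardiness 24
Sum = 0+0+0+2+24 = 26.

26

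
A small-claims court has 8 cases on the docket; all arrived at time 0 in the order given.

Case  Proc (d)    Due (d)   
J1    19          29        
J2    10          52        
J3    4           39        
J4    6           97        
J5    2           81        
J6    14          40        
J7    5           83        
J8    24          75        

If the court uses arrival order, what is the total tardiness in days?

24

FIFO (arrival order): J1 J2 J3 J4 J5 J6 J7 J8.
J1: 0→19, due 29, tardiness 0
J2: 19→29, due 52, tardiness 0
J3: 29→33, due 39, tardiness 0
J4: 33→39, due 97, tardiness 0
J5: 39→41, due 81, tardiness 0
J6: 41→55, due 40, tardiness 15
J7: 55→60, due 83, tardiness 0
J8: 60→84, due 75, tardiness 9
Sum = 0+0+0+0+0+15+0+9 = 24.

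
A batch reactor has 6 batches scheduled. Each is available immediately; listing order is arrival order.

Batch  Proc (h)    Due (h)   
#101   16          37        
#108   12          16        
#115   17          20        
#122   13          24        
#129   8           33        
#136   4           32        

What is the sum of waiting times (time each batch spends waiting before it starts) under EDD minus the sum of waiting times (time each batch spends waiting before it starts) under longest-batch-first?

EDD (increasing due date): #108 #115 #122 #136 #129 #101.
#108: waits 0, runs 0→12
#115: waits 12, runs 12→29
#122: waits 29, runs 29→42
#136: waits 42, runs 42→46
#129: waits 46, runs 46→54
#101: waits 54, runs 54→70
Sum = 0+12+29+42+46+54 = 183.
LPT (decreasing processing time): #115 #101 #122 #108 #129 #136.
#115: waits 0, runs 0→17
#101: waits 17, runs 17→33
#122: waits 33, runs 33→46
#108: waits 46, runs 46→58
#129: waits 58, runs 58→66
#136: waits 66, runs 66→70
Sum = 0+17+33+46+58+66 = 220.
Difference = 183 − 220 = -37.

-37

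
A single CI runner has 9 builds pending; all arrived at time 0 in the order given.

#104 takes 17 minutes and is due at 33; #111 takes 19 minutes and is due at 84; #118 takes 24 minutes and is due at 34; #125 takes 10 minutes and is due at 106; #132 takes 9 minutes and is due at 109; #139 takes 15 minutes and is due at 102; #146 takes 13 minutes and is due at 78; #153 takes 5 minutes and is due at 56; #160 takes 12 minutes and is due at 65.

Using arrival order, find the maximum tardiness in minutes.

59

FIFO (arrival order): #104 #111 #118 #125 #132 #139 #146 #153 #160.
#104: 0→17, due 33, tardiness 0
#111: 17→36, due 84, tardiness 0
#118: 36→60, due 34, tardiness 26
#125: 60→70, due 106, tardiness 0
#132: 70→79, due 109, tardiness 0
#139: 79→94, due 102, tardiness 0
#146: 94→107, due 78, tardiness 29
#153: 107→112, due 56, tardiness 56
#160: 112→124, due 65, tardiness 59
Maximum = 59.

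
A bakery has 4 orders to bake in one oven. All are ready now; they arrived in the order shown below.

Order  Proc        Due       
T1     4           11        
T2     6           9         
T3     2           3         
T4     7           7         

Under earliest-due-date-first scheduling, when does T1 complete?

19

EDD (increasing due date): T3 T4 T2 T1.
T3: 0→2
T4: 2→9
T2: 9→15
T1: 15→19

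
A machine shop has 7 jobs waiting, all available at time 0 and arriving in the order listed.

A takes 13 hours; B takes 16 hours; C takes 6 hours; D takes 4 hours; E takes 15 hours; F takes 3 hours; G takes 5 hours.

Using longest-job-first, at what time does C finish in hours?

50

LPT (decreasing processing time): B E A C G D F.
B: 0→16
E: 16→31
A: 31→44
C: 44→50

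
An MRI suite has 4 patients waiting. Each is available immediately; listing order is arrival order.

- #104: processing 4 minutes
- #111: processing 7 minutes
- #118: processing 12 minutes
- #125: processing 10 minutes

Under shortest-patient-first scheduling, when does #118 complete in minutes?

33

SPT (increasing processing time): #104 #111 #125 #118.
#104: 0→4
#111: 4→11
#125: 11→21
#118: 21→33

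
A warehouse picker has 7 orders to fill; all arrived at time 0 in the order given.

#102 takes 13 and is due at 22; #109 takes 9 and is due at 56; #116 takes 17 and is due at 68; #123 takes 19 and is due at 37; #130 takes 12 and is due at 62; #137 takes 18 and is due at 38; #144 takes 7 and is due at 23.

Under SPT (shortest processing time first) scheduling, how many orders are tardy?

SPT (increasing processing time): #144 #109 #130 #102 #116 #137 #123.
#144: 0→7, due 23, tardiness 0
#109: 7→16, due 56, tardiness 0
#130: 16→28, due 62, tardiness 0
#102: 28→41, due 22, tardiness 19
#116: 41→58, due 68, tardiness 0
#137: 58→76, due 38, tardiness 38
#123: 76→95, due 37, tardiness 58
Late orders: 3.

3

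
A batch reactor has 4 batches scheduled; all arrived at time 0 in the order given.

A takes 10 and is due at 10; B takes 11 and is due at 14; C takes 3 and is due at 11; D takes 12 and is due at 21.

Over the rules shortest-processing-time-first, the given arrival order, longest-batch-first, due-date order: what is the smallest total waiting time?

40

SPT (increasing processing time): C A B D.
C: waits 0, runs 0→3
A: waits 3, runs 3→13
B: waits 13, runs 13→24
D: waits 24, runs 24→36
Sum = 0+3+13+24 = 40.
FIFO (arrival order): A B C D.
A: waits 0, runs 0→10
B: waits 10, runs 10→21
C: waits 21, runs 21→24
D: waits 24, runs 24→36
Sum = 0+10+21+24 = 55.
LPT (decreasing processing time): D B A C.
D: waits 0, runs 0→12
B: waits 12, runs 12→23
A: waits 23, runs 23→33
C: waits 33, runs 33→36
Sum = 0+12+23+33 = 68.
EDD (increasing due date): A C B D.
A: waits 0, runs 0→10
C: waits 10, runs 10→13
B: waits 13, runs 13→24
D: waits 24, runs 24→36
Sum = 0+10+13+24 = 47.
SPT 40, FIFO 55, LPT 68, EDD 47 → minimum 40.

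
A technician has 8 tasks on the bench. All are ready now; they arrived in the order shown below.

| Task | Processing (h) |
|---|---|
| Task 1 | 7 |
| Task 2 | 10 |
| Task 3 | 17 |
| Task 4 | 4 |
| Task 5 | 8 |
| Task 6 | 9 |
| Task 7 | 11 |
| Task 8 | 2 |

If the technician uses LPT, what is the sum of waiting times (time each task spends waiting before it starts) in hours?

313

LPT (decreasing processing time): Task 3 Task 7 Task 2 Task 6 Task 5 Task 1 Task 4 Task 8.
Task 3: waits 0, runs 0→17
Task 7: waits 17, runs 17→28
Task 2: waits 28, runs 28→38
Task 6: waits 38, runs 38→47
Task 5: waits 47, runs 47→55
Task 1: waits 55, runs 55→62
Task 4: waits 62, runs 62→66
Task 8: waits 66, runs 66→68
Sum = 0+17+28+38+47+55+62+66 = 313.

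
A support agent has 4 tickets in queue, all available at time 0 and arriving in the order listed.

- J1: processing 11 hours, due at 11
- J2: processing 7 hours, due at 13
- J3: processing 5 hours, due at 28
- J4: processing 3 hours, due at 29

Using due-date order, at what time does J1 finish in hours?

11

EDD (increasing due date): J1 J2 J3 J4.
J1: 0→11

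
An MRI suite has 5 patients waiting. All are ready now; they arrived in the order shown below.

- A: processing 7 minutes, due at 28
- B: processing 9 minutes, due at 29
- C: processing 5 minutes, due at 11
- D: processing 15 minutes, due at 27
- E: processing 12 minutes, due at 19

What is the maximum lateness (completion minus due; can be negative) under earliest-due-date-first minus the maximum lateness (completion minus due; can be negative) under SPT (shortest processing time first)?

-2

EDD (increasing due date): C E D A B.
C: 0→5, due 11, lateness -6
E: 5→17, due 19, lateness -2
D: 17→32, due 27, lateness 5
A: 32→39, due 28, lateness 11
B: 39→48, due 29, lateness 19
Maximum = 19.
SPT (increasing processing time): C A B E D.
C: 0→5, due 11, lateness -6
A: 5→12, due 28, lateness -16
B: 12→21, due 29, lateness -8
E: 21→33, due 19, lateness 14
D: 33→48, due 27, lateness 21
Maximum = 21.
Difference = 19 − 21 = -2.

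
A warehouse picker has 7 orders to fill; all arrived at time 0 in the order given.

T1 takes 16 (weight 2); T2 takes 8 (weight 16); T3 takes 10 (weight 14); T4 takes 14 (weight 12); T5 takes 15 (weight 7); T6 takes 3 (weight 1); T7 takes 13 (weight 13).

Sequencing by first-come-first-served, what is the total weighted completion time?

FIFO (arrival order): T1 T2 T3 T4 T5 T6 T7.
T1: finishes 16, weight 2, w·C = 32
T2: finishes 24, weight 16, w·C = 384
T3: finishes 34, weight 14, w·C = 476
T4: finishes 48, weight 12, w·C = 576
T5: finishes 63, weight 7, w·C = 441
T6: finishes 66, weight 1, w·C = 66
T7: finishes 79, weight 13, w·C = 1027
Sum = 32+384+476+576+441+66+1027 = 3002.

3002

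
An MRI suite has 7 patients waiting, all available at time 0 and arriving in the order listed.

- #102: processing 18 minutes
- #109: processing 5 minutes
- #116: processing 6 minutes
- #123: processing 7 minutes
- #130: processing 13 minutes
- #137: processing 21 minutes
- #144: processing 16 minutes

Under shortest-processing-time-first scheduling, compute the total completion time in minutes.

SPT (increasing processing time): #109 #116 #123 #130 #144 #102 #137.
#109: 0→5
#116: 5→11
#123: 11→18
#130: 18→31
#144: 31→47
#102: 47→65
#137: 65→86
Sum = 5+11+18+31+47+65+86 = 263.

263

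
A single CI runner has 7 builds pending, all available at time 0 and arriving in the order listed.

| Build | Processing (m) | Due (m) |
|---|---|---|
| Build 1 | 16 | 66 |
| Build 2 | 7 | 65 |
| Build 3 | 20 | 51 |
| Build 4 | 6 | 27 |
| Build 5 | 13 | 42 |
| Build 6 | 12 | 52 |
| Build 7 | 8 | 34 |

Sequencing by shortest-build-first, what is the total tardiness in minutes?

SPT (increasing processing time): Build 4 Build 2 Build 7 Build 6 Build 5 Build 1 Build 3.
Build 4: 0→6, due 27, tardiness 0
Build 2: 6→13, due 65, tardiness 0
Build 7: 13→21, due 34, tardiness 0
Build 6: 21→33, due 52, tardiness 0
Build 5: 33→46, due 42, tardiness 4
Build 1: 46→62, due 66, tardiness 0
Build 3: 62→82, due 51, tardiness 31
Sum = 0+0+0+0+4+0+31 = 35.

35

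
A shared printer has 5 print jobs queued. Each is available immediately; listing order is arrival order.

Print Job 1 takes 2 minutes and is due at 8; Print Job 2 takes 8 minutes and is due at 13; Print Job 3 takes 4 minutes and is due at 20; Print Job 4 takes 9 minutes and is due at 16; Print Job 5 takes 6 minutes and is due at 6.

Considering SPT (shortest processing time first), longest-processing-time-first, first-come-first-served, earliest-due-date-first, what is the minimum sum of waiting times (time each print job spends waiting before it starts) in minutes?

40

SPT (increasing processing time): Print Job 1 Print Job 3 Print Job 5 Print Job 2 Print Job 4.
Print Job 1: waits 0, runs 0→2
Print Job 3: waits 2, runs 2→6
Print Job 5: waits 6, runs 6→12
Print Job 2: waits 12, runs 12→20
Print Job 4: waits 20, runs 20→29
Sum = 0+2+6+12+20 = 40.
LPT (decreasing processing time): Print Job 4 Print Job 2 Print Job 5 Print Job 3 Print Job 1.
Print Job 4: waits 0, runs 0→9
Print Job 2: waits 9, runs 9→17
Print Job 5: waits 17, runs 17→23
Print Job 3: waits 23, runs 23→27
Print Job 1: waits 27, runs 27→29
Sum = 0+9+17+23+27 = 76.
FIFO (arrival order): Print Job 1 Print Job 2 Print Job 3 Print Job 4 Print Job 5.
Print Job 1: waits 0, runs 0→2
Print Job 2: waits 2, runs 2→10
Print Job 3: waits 10, runs 10→14
Print Job 4: waits 14, runs 14→23
Print Job 5: waits 23, runs 23→29
Sum = 0+2+10+14+23 = 49.
EDD (increasing due date): Print Job 5 Print Job 1 Print Job 2 Print Job 4 Print Job 3.
Print Job 5: waits 0, runs 0→6
Print Job 1: waits 6, runs 6→8
Print Job 2: waits 8, runs 8→16
Print Job 4: waits 16, runs 16→25
Print Job 3: waits 25, runs 25→29
Sum = 0+6+8+16+25 = 55.
SPT 40, LPT 76, FIFO 49, EDD 55 → minimum 40.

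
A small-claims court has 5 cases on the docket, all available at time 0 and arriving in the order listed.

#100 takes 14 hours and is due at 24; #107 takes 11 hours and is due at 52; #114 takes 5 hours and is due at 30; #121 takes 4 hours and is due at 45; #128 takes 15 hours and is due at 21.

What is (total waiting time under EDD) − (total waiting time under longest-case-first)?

-13

EDD (increasing due date): #128 #100 #114 #121 #107.
#128: waits 0, runs 0→15
#100: waits 15, runs 15→29
#114: waits 29, runs 29→34
#121: waits 34, runs 34→38
#107: waits 38, runs 38→49
Sum = 0+15+29+34+38 = 116.
LPT (decreasing processing time): #128 #100 #107 #114 #121.
#128: waits 0, runs 0→15
#100: waits 15, runs 15→29
#107: waits 29, runs 29→40
#114: waits 40, runs 40→45
#121: waits 45, runs 45→49
Sum = 0+15+29+40+45 = 129.
Difference = 116 − 129 = -13.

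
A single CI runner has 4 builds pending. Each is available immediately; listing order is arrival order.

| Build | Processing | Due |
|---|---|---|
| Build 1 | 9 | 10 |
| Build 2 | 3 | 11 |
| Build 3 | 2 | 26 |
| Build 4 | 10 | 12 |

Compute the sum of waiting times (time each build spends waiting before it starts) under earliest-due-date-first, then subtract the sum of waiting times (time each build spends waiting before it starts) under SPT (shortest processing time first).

EDD (increasing due date): Build 1 Build 2 Build 4 Build 3.
Build 1: waits 0, runs 0→9
Build 2: waits 9, runs 9→12
Build 4: waits 12, runs 12→22
Build 3: waits 22, runs 22→24
Sum = 0+9+12+22 = 43.
SPT (increasing processing time): Build 3 Build 2 Build 1 Build 4.
Build 3: waits 0, runs 0→2
Build 2: waits 2, runs 2→5
Build 1: waits 5, runs 5→14
Build 4: waits 14, runs 14→24
Sum = 0+2+5+14 = 21.
Difference = 43 − 21 = 22.

22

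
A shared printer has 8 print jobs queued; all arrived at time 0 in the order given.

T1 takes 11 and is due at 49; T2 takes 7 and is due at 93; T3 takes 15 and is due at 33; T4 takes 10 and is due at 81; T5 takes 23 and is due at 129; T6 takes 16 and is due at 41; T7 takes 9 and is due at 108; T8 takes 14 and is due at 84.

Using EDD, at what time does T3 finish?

EDD (increasing due date): T3 T6 T1 T4 T8 T2 T7 T5.
T3: 0→15

15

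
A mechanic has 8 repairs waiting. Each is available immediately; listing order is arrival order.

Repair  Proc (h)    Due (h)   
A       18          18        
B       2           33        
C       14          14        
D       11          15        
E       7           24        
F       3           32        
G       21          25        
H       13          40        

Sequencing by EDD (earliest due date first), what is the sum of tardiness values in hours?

EDD (increasing due date): C D A E G F B H.
C: 0→14, due 14, tardiness 0
D: 14→25, due 15, tardiness 10
A: 25→43, due 18, tardiness 25
E: 43→50, due 24, tardiness 26
G: 50→71, due 25, tardiness 46
F: 71→74, due 32, tardiness 42
B: 74→76, due 33, tardiness 43
H: 76→89, due 40, tardiness 49
Sum = 0+10+25+26+46+42+43+49 = 241.

241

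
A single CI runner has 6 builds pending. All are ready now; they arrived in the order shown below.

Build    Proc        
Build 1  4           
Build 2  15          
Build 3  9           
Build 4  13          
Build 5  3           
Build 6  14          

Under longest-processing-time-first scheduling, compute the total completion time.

LPT (decreasing processing time): Build 2 Build 6 Build 4 Build 3 Build 1 Build 5.
Build 2: 0→15
Build 6: 15→29
Build 4: 29→42
Build 3: 42→51
Build 1: 51→55
Build 5: 55→58
Sum = 15+29+42+51+55+58 = 250.

250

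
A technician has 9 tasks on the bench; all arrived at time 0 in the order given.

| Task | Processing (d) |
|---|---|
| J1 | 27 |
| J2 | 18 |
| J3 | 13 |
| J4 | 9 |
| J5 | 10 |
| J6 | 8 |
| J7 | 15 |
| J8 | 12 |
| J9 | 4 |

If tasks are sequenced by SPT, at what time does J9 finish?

4

SPT (increasing processing time): J9 J6 J4 J5 J8 J3 J7 J2 J1.
J9: 0→4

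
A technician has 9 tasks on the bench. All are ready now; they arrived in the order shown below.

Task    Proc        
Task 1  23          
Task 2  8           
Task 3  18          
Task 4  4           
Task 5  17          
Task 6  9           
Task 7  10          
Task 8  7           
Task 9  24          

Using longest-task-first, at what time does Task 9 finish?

LPT (decreasing processing time): Task 9 Task 1 Task 3 Task 5 Task 7 Task 6 Task 2 Task 8 Task 4.
Task 9: 0→24

24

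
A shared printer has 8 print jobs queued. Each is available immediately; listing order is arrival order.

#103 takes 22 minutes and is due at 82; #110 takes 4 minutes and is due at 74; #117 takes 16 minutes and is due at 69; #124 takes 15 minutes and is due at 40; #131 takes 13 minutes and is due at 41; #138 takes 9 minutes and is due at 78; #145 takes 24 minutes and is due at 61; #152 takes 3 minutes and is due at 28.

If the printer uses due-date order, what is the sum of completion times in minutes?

EDD (increasing due date): #152 #124 #131 #145 #117 #110 #138 #103.
#152: 0→3
#124: 3→18
#131: 18→31
#145: 31→55
#117: 55→71
#110: 71→75
#138: 75→84
#103: 84→106
Sum = 3+18+31+55+71+75+84+106 = 443.

443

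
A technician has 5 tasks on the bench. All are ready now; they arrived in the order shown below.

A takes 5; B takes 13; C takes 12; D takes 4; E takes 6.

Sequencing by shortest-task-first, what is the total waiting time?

55

SPT (increasing processing time): D A E C B.
D: waits 0, runs 0→4
A: waits 4, runs 4→9
E: waits 9, runs 9→15
C: waits 15, runs 15→27
B: waits 27, runs 27→40
Sum = 0+4+9+15+27 = 55.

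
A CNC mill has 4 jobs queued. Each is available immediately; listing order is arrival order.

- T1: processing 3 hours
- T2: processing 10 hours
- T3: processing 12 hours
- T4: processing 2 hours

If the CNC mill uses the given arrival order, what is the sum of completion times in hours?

FIFO (arrival order): T1 T2 T3 T4.
T1: 0→3
T2: 3→13
T3: 13→25
T4: 25→27
Sum = 3+13+25+27 = 68.

68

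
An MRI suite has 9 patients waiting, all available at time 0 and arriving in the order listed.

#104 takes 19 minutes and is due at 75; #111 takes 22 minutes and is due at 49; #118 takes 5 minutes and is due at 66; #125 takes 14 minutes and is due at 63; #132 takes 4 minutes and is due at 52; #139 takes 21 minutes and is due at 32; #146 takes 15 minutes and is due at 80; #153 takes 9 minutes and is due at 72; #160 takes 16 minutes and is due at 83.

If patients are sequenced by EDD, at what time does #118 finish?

EDD (increasing due date): #139 #111 #132 #125 #118 #153 #104 #146 #160.
#139: 0→21
#111: 21→43
#132: 43→47
#125: 47→61
#118: 61→66

66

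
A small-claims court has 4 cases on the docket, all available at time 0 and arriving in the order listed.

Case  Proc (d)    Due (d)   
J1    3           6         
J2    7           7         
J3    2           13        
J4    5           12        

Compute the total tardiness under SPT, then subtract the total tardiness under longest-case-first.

-3

SPT (increasing processing time): J3 J1 J4 J2.
J3: 0→2, due 13, tardiness 0
J1: 2→5, due 6, tardiness 0
J4: 5→10, due 12, tardiness 0
J2: 10→17, due 7, tardiness 10
Sum = 0+0+0+10 = 10.
LPT (decreasing processing time): J2 J4 J1 J3.
J2: 0→7, due 7, tardiness 0
J4: 7→12, due 12, tardiness 0
J1: 12→15, due 6, tardiness 9
J3: 15→17, due 13, tardiness 4
Sum = 0+0+9+4 = 13.
Difference = 10 − 13 = -3.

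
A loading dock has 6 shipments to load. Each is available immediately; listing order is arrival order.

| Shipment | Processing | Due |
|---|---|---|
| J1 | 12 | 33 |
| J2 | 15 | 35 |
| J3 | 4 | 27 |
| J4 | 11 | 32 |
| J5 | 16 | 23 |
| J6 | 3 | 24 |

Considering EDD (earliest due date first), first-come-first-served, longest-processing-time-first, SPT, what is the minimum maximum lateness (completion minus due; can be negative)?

EDD (increasing due date): J5 J6 J3 J4 J1 J2.
J5: 0→16, due 23, lateness -7
J6: 16→19, due 24, lateness -5
J3: 19→23, due 27, lateness -4
J4: 23→34, due 32, lateness 2
J1: 34→46, due 33, lateness 13
J2: 46→61, due 35, lateness 26
Maximum = 26.
FIFO (arrival order): J1 J2 J3 J4 J5 J6.
J1: 0→12, due 33, lateness -21
J2: 12→27, due 35, lateness -8
J3: 27→31, due 27, lateness 4
J4: 31→42, due 32, lateness 10
J5: 42→58, due 23, lateness 35
J6: 58→61, due 24, lateness 37
Maximum = 37.
LPT (decreasing processing time): J5 J2 J1 J4 J3 J6.
J5: 0→16, due 23, lateness -7
J2: 16→31, due 35, lateness -4
J1: 31→43, due 33, lateness 10
J4: 43→54, due 32, lateness 22
J3: 54→58, due 27, lateness 31
J6: 58→61, due 24, lateness 37
Maximum = 37.
SPT (increasing processing time): J6 J3 J4 J1 J2 J5.
J6: 0→3, due 24, lateness -21
J3: 3→7, due 27, lateness -20
J4: 7→18, due 32, lateness -14
J1: 18→30, due 33, lateness -3
J2: 30→45, due 35, lateness 10
J5: 45→61, due 23, lateness 38
Maximum = 38.
EDD 26, FIFO 37, LPT 37, SPT 38 → minimum 26.

26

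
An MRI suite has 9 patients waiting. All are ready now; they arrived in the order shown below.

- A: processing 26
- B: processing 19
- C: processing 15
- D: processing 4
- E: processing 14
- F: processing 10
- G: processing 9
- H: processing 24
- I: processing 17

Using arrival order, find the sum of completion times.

FIFO (arrival order): A B C D E F G H I.
A: 0→26
B: 26→45
C: 45→60
D: 60→64
E: 64→78
F: 78→88
G: 88→97
H: 97→121
I: 121→138
Sum = 26+45+60+64+78+88+97+121+138 = 717.

717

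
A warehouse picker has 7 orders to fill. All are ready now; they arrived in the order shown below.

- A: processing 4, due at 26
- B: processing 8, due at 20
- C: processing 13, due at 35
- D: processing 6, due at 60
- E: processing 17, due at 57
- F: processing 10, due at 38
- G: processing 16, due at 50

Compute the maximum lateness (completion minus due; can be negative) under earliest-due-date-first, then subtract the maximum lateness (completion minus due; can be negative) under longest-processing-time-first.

-34

EDD (increasing due date): B A C F G E D.
B: 0→8, due 20, lateness -12
A: 8→12, due 26, lateness -14
C: 12→25, due 35, lateness -10
F: 25→35, due 38, lateness -3
G: 35→51, due 50, lateness 1
E: 51→68, due 57, lateness 11
D: 68→74, due 60, lateness 14
Maximum = 14.
LPT (decreasing processing time): E G C F B D A.
E: 0→17, due 57, lateness -40
G: 17→33, due 50, lateness -17
C: 33→46, due 35, lateness 11
F: 46→56, due 38, lateness 18
B: 56→64, due 20, lateness 44
D: 64→70, due 60, lateness 10
A: 70→74, due 26, lateness 48
Maximum = 48.
Difference = 14 − 48 = -34.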